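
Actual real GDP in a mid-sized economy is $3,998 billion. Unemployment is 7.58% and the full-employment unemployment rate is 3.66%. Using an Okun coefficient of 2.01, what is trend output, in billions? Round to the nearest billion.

$4,340 billion

Unemployment gap = 7.58 - 3.66 = 3.92 points, so output gap = -2.01 × 3.92 = -7.8792%.
Since Y = Y* × (1 + gap/100), Y* = 3998/0.921208 ≈ 4340 billion.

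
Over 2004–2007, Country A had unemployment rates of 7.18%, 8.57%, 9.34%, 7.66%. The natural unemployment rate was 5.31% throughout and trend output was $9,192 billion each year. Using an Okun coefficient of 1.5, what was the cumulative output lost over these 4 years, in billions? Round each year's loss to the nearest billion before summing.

$1,587 billion

Year 2004: gap = -1.5 × (7.18 - 5.31) = -2.805%, loss ≈ 9192 × 2.805/100 ≈ 258.
Year 2005: gap = -1.5 × (8.57 - 5.31) = -4.89%, loss ≈ 9192 × 4.89/100 ≈ 449.
Year 2006: gap = -1.5 × (9.34 - 5.31) = -6.045%, loss ≈ 9192 × 6.045/100 ≈ 556.
Year 2007: gap = -1.5 × (7.66 - 5.31) = -3.525%, loss ≈ 9192 × 3.525/100 ≈ 324.
Total lost output = 258 + 449 + 556 + 324 = 1587 billion.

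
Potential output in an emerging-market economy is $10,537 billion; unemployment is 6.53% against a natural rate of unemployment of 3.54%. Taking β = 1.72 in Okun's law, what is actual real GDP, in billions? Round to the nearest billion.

$9,995 billion

Unemployment gap = 6.53 - 3.54 = 2.99 points, so the output gap is -1.72 × 2.99 = -5.1428%.
Actual GDP = 10537 × (1 - 5.1428/100) = 10537 × 0.948572 ≈ 9995 billion.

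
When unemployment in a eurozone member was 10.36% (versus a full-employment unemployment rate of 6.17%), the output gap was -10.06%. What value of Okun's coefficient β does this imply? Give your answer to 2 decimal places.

Okun's law: output gap = -β × (u - u*).
-10.06 = -β × (10.36 - 6.17) = -β × 4.19, so β = 10.06/4.19 = 2.40.

β ≈ 2.40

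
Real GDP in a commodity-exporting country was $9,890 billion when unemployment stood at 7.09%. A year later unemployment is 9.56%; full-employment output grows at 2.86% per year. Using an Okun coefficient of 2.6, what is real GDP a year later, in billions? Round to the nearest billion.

$9,538 billion

Δu = 9.56 - 7.09 = 2.47 points.
Okun's law (growth form): g_Y = g_Y* - β × Δu = 2.86 - 2.6 × (2.47) = 2.86 - 6.422 = -3.562%.
Real GDP in the next year = 9890 × (1 - 3.562/100) = 9890 × 0.96438 ≈ 9538 billion.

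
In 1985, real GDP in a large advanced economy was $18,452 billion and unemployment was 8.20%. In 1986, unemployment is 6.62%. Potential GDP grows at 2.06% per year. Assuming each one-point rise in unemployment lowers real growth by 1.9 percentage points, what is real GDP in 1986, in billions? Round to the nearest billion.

Δu = 6.62 - 8.2 = -1.58 points.
Okun's law (growth form): g_Y = g_Y* - β × Δu = 2.06 - 1.9 × (-1.58) = 2.06 + 3.002 = 5.062%.
Real GDP in the next year = 18452 × (1 + 5.062/100) = 18452 × 1.05062 ≈ 19386 billion.

$19,386 billion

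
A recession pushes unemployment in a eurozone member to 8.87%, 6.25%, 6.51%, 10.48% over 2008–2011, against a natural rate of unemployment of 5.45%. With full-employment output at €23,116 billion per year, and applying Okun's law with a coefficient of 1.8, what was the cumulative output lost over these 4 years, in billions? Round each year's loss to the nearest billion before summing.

€4,290 billion

Year 2008: gap = -1.8 × (8.87 - 5.45) = -6.156%, loss ≈ 23116 × 6.156/100 ≈ 1423.
Year 2009: gap = -1.8 × (6.25 - 5.45) = -1.44%, loss ≈ 23116 × 1.44/100 ≈ 333.
Year 2010: gap = -1.8 × (6.51 - 5.45) = -1.908%, loss ≈ 23116 × 1.908/100 ≈ 441.
Year 2011: gap = -1.8 × (10.48 - 5.45) = -9.054%, loss ≈ 23116 × 9.054/100 ≈ 2093.
Total lost output = 1423 + 333 + 441 + 2093 = 4290 billion.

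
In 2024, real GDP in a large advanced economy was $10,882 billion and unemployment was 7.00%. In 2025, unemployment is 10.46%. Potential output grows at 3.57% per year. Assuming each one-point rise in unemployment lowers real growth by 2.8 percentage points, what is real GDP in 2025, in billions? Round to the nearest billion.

$10,216 billion

Δu = 10.46 - 7 = 3.46 points.
Okun's law (growth form): g_Y = g_Y* - β × Δu = 3.57 - 2.8 × (3.46) = 3.57 - 9.688 = -6.118%.
Real GDP in the next year = 10882 × (1 - 6.118/100) = 10882 × 0.93882 ≈ 10216 billion.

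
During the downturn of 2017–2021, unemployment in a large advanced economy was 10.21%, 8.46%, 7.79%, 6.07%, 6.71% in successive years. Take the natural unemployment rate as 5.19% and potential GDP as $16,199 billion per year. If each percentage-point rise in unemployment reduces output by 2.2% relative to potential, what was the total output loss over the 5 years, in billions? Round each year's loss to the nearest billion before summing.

$4,737 billion

Year 2017: gap = -2.2 × (10.21 - 5.19) = -11.044%, loss ≈ 16199 × 11.044/100 ≈ 1789.
Year 2018: gap = -2.2 × (8.46 - 5.19) = -7.194%, loss ≈ 16199 × 7.194/100 ≈ 1165.
Year 2019: gap = -2.2 × (7.79 - 5.19) = -5.72%, loss ≈ 16199 × 5.72/100 ≈ 927.
Year 2020: gap = -2.2 × (6.07 - 5.19) = -1.936%, loss ≈ 16199 × 1.936/100 ≈ 314.
Year 2021: gap = -2.2 × (6.71 - 5.19) = -3.344%, loss ≈ 16199 × 3.344/100 ≈ 542.
Total lost output = 1789 + 1165 + 927 + 314 + 542 = 4737 billion.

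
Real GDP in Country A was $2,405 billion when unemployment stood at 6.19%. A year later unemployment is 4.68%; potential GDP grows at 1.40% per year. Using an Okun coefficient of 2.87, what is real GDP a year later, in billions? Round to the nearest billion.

Δu = 4.68 - 6.19 = -1.51 points.
Okun's law (growth form): g_Y = g_Y* - β × Δu = 1.40 - 2.87 × (-1.51) = 1.4 + 4.3337 = 5.7337%.
Real GDP in the next year = 2405 × (1 + 5.7337/100) = 2405 × 1.057337 ≈ 2543 billion.

$2,543 billion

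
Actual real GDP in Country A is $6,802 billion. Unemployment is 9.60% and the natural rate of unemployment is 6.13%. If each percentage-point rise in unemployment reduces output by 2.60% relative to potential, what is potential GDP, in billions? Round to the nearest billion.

Unemployment gap = 9.6 - 6.13 = 3.47 points, so output gap = -2.6 × 3.47 = -9.022%.
Since Y = Y* × (1 + gap/100), Y* = 6802/0.90978 ≈ 7477 billion.

$7,477 billion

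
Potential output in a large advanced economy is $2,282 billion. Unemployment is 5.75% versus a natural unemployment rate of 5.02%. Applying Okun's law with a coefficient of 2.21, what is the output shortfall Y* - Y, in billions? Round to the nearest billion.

$37 billion

Output gap = -2.21 × (5.75 - 5.02) = -2.21 × 0.73 = -1.6133%.
Actual GDP ≈ 2282 × 0.983867 ≈ 2245 billion, so the shortfall is 2282 - 2245 = 37 billion.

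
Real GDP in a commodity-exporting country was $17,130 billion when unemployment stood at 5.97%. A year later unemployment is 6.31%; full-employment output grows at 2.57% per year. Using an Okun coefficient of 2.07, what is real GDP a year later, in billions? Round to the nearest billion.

Δu = 6.31 - 5.97 = 0.34 points.
Okun's law (growth form): g_Y = g_Y* - β × Δu = 2.57 - 2.07 × (0.34) = 2.57 - 0.7038 = 1.8662%.
Real GDP in the next year = 17130 × (1 + 1.8662/100) = 17130 × 1.018662 ≈ 17450 billion.

$17,450 billion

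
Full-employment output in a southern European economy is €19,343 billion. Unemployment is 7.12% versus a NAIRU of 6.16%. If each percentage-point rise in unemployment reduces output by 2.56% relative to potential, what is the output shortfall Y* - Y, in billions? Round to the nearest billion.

€475 billion

Output gap = -2.56 × (7.12 - 6.16) = -2.56 × 0.96 = -2.4576%.
Actual GDP ≈ 19343 × 0.975424 ≈ 18868 billion, so the shortfall is 19343 - 18868 = 475 billion.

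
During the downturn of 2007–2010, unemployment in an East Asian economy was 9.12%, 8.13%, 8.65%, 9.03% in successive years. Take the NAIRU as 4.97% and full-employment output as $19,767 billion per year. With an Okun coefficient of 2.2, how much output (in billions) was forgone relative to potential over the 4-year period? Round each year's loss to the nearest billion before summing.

Year 2007: gap = -2.2 × (9.12 - 4.97) = -9.13%, loss ≈ 19767 × 9.13/100 ≈ 1805.
Year 2008: gap = -2.2 × (8.13 - 4.97) = -6.952%, loss ≈ 19767 × 6.952/100 ≈ 1374.
Year 2009: gap = -2.2 × (8.65 - 4.97) = -8.096%, loss ≈ 19767 × 8.096/100 ≈ 1600.
Year 2010: gap = -2.2 × (9.03 - 4.97) = -8.932%, loss ≈ 19767 × 8.932/100 ≈ 1766.
Total lost output = 1805 + 1374 + 1600 + 1766 = 6545 billion.

$6,545 billion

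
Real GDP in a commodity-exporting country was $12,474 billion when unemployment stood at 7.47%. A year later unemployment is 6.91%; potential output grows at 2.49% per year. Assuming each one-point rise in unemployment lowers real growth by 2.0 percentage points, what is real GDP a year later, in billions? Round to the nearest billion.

$12,924 billion

Δu = 6.91 - 7.47 = -0.56 points.
Okun's law (growth form): g_Y = g_Y* - β × Δu = 2.49 - 2.0 × (-0.56) = 2.49 + 1.12 = 3.61%.
Real GDP in the next year = 12474 × (1 + 3.61/100) = 12474 × 1.0361 ≈ 12924 billion.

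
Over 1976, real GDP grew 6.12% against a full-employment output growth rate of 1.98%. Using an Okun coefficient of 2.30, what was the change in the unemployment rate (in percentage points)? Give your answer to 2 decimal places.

Growth-rate Okun's law: g_Y = g_Y* - β × Δu, so Δu = (g_Y* - g_Y)/β.
Δu = (1.98 - 6.12)/2.30 = -4.14/2.30 = -1.80 percentage points.

-1.80 percentage points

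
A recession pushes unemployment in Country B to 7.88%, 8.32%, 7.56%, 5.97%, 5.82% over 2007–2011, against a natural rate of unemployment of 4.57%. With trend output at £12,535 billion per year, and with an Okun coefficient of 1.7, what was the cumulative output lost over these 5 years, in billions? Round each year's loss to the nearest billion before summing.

Year 2007: gap = -1.7 × (7.88 - 4.57) = -5.627%, loss ≈ 12535 × 5.627/100 ≈ 705.
Year 2008: gap = -1.7 × (8.32 - 4.57) = -6.375%, loss ≈ 12535 × 6.375/100 ≈ 799.
Year 2009: gap = -1.7 × (7.56 - 4.57) = -5.083%, loss ≈ 12535 × 5.083/100 ≈ 637.
Year 2010: gap = -1.7 × (5.97 - 4.57) = -2.38%, loss ≈ 12535 × 2.38/100 ≈ 298.
Year 2011: gap = -1.7 × (5.82 - 4.57) = -2.125%, loss ≈ 12535 × 2.125/100 ≈ 266.
Total lost output = 705 + 799 + 637 + 298 + 266 = 2705 billion.

£2,705 billion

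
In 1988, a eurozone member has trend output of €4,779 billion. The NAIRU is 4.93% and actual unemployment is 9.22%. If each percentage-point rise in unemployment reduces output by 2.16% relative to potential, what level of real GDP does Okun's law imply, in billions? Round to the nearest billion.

Unemployment gap = 9.22 - 4.93 = 4.29 points, so the output gap is -2.16 × 4.29 = -9.2664%.
Actual GDP = 4779 × (1 - 9.2664/100) = 4779 × 0.907336 ≈ 4336 billion.

€4,336 billion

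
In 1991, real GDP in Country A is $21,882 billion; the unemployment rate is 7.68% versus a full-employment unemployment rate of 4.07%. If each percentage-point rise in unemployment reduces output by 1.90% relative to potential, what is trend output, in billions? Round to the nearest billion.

$23,493 billion

Unemployment gap = 7.68 - 4.07 = 3.61 points, so output gap = -1.9 × 3.61 = -6.859%.
Since Y = Y* × (1 + gap/100), Y* = 21882/0.93141 ≈ 23493 billion.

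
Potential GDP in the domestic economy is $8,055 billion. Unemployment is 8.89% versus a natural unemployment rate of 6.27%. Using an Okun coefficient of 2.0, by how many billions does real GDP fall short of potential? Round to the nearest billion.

$422 billion

Output gap = -2.0 × (8.89 - 6.27) = -2 × 2.62 = -5.24%.
Actual GDP ≈ 8055 × 0.9476 ≈ 7633 billion, so the shortfall is 8055 - 7633 = 422 billion.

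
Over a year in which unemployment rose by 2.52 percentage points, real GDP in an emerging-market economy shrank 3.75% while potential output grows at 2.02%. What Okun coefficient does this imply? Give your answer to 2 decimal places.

Growth form: g_Y = g_Y* - β × Δu, so β = (g_Y* - g_Y)/Δu.
β = (2.02 + 3.75)/2.52 = 5.77/2.52 = 2.29.

β ≈ 2.29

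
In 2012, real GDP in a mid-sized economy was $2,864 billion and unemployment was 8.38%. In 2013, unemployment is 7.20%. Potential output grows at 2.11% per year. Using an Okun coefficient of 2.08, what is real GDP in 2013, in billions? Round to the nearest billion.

Δu = 7.2 - 8.38 = -1.18 points.
Okun's law (growth form): g_Y = g_Y* - β × Δu = 2.11 - 2.08 × (-1.18) = 2.11 + 2.4544 = 4.5644%.
Real GDP in the next year = 2864 × (1 + 4.5644/100) = 2864 × 1.045644 ≈ 2995 billion.

$2,995 billion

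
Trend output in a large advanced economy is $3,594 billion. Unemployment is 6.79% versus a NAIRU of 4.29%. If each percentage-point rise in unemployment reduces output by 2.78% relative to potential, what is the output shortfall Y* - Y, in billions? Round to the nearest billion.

Output gap = -2.78 × (6.79 - 4.29) = -2.78 × 2.5 = -6.95%.
Actual GDP ≈ 3594 × 0.9305 ≈ 3344 billion, so the shortfall is 3594 - 3344 = 250 billion.

$250 billion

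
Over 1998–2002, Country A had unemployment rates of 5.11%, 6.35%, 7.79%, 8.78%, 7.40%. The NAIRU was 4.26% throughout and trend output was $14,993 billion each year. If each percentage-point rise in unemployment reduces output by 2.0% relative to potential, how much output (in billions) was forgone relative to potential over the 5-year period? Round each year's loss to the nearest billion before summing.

$4,238 billion

Year 1998: gap = -2.0 × (5.11 - 4.26) = -1.7%, loss ≈ 14993 × 1.7/100 ≈ 255.
Year 1999: gap = -2.0 × (6.35 - 4.26) = -4.18%, loss ≈ 14993 × 4.18/100 ≈ 627.
Year 2000: gap = -2.0 × (7.79 - 4.26) = -7.06%, loss ≈ 14993 × 7.06/100 ≈ 1059.
Year 2001: gap = -2.0 × (8.78 - 4.26) = -9.04%, loss ≈ 14993 × 9.04/100 ≈ 1355.
Year 2002: gap = -2.0 × (7.4 - 4.26) = -6.28%, loss ≈ 14993 × 6.28/100 ≈ 942.
Total lost output = 255 + 627 + 1059 + 1355 + 942 = 4238 billion.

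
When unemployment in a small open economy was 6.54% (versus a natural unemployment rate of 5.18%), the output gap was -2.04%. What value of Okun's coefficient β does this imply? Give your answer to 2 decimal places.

Okun's law: output gap = -β × (u - u*).
-2.04 = -β × (6.54 - 5.18) = -β × 1.36, so β = 2.04/1.36 = 1.50.

β ≈ 1.50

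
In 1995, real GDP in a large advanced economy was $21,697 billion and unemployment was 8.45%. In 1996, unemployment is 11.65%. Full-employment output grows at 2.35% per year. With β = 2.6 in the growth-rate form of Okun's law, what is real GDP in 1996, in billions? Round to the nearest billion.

$20,402 billion

Δu = 11.65 - 8.45 = 3.2 points.
Okun's law (growth form): g_Y = g_Y* - β × Δu = 2.35 - 2.6 × (3.20) = 2.35 - 8.32 = -5.97%.
Real GDP in the next year = 21697 × (1 - 5.97/100) = 21697 × 0.9403 ≈ 20402 billion.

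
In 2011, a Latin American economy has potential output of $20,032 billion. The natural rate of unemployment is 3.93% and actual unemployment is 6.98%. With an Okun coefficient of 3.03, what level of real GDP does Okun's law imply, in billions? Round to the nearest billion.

Unemployment gap = 6.98 - 3.93 = 3.05 points, so the output gap is -3.03 × 3.05 = -9.2415%.
Actual GDP = 20032 × (1 - 9.2415/100) = 20032 × 0.907585 ≈ 18181 billion.

$18,181 billion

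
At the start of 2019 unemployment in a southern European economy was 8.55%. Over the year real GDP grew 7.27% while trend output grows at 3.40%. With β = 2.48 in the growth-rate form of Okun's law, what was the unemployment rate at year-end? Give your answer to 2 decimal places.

Growth-rate Okun's law: g_Y = g_Y* - β × Δu, so Δu = (g_Y* - g_Y)/β.
Δu = (3.4 - 7.27)/2.48 = -3.87/2.48 = -1.56 percentage points.
Year-end unemployment = 8.55 - 1.56 = 6.99%.

6.99%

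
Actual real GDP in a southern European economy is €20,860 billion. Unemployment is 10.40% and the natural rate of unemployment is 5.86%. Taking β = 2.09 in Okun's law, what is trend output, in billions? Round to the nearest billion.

€23,047 billion

Unemployment gap = 10.4 - 5.86 = 4.54 points, so output gap = -2.09 × 4.54 = -9.4886%.
Since Y = Y* × (1 + gap/100), Y* = 20860/0.905114 ≈ 23047 billion.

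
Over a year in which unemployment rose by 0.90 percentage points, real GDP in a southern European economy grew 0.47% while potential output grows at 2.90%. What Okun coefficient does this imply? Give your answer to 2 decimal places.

β ≈ 2.70

Growth form: g_Y = g_Y* - β × Δu, so β = (g_Y* - g_Y)/Δu.
β = (2.9 - 0.47)/0.90 = 2.43/0.90 = 2.70.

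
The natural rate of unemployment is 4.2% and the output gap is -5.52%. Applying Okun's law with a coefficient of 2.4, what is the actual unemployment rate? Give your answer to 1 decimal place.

6.5%

From Okun's law, u - u* = -(output gap)/β = -(-5.52)/2.4 = 2.3 points.
So u = 4.2 + 2.3 = 6.5%.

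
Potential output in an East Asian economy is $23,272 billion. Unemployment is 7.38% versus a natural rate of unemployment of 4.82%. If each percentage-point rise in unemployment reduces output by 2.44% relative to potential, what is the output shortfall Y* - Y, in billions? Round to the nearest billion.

$1,454 billion

Output gap = -2.44 × (7.38 - 4.82) = -2.44 × 2.56 = -6.2464%.
Actual GDP ≈ 23272 × 0.937536 ≈ 21818 billion, so the shortfall is 23272 - 21818 = 1454 billion.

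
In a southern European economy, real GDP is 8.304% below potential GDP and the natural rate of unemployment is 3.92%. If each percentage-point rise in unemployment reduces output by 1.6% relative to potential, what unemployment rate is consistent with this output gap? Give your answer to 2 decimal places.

From Okun's law, u - u* = -(output gap)/β = -(-8.304)/1.6 = 5.19 points.
So u = 3.92 + 5.19 = 9.11%.

9.11%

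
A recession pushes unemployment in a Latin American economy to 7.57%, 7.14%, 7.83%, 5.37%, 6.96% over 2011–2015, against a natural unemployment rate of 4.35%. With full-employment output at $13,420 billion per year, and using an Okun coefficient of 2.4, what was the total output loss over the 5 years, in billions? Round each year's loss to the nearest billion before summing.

Year 2011: gap = -2.4 × (7.57 - 4.35) = -7.728%, loss ≈ 13420 × 7.728/100 ≈ 1037.
Year 2012: gap = -2.4 × (7.14 - 4.35) = -6.696%, loss ≈ 13420 × 6.696/100 ≈ 899.
Year 2013: gap = -2.4 × (7.83 - 4.35) = -8.352%, loss ≈ 13420 × 8.352/100 ≈ 1121.
Year 2014: gap = -2.4 × (5.37 - 4.35) = -2.448%, loss ≈ 13420 × 2.448/100 ≈ 329.
Year 2015: gap = -2.4 × (6.96 - 4.35) = -6.264%, loss ≈ 13420 × 6.264/100 ≈ 841.
Total lost output = 1037 + 899 + 1121 + 329 + 841 = 4227 billion.

$4,227 billion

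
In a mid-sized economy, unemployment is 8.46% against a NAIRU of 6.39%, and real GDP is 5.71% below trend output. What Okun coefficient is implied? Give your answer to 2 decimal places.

β ≈ 2.76

Okun's law: output gap = -β × (u - u*).
-5.71 = -β × (8.46 - 6.39) = -β × 2.07, so β = 5.71/2.07 = 2.76.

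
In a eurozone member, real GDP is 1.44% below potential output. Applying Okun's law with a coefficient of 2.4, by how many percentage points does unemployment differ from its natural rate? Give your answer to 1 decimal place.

0.6 percentage points

Okun's law: output gap = -β × (u - u*), so u - u* = -(output gap)/β.
u - u* = -(-1.44)/2.4 = 0.6 percentage points.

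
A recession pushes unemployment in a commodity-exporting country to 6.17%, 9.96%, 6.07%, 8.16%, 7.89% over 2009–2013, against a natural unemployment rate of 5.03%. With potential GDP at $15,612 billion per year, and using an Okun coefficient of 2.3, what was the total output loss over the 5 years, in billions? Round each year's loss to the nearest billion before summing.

Year 2009: gap = -2.3 × (6.17 - 5.03) = -2.622%, loss ≈ 15612 × 2.622/100 ≈ 409.
Year 2010: gap = -2.3 × (9.96 - 5.03) = -11.339%, loss ≈ 15612 × 11.339/100 ≈ 1770.
Year 2011: gap = -2.3 × (6.07 - 5.03) = -2.392%, loss ≈ 15612 × 2.392/100 ≈ 373.
Year 2012: gap = -2.3 × (8.16 - 5.03) = -7.199%, loss ≈ 15612 × 7.199/100 ≈ 1124.
Year 2013: gap = -2.3 × (7.89 - 5.03) = -6.578%, loss ≈ 15612 × 6.578/100 ≈ 1027.
Total lost output = 409 + 1770 + 373 + 1124 + 1027 = 4703 billion.

$4,703 billion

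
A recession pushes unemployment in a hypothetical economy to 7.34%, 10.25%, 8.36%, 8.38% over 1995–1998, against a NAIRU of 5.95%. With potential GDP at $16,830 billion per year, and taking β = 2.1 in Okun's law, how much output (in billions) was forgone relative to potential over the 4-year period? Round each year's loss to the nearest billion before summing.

Year 1995: gap = -2.1 × (7.34 - 5.95) = -2.919%, loss ≈ 16830 × 2.919/100 ≈ 491.
Year 1996: gap = -2.1 × (10.25 - 5.95) = -9.03%, loss ≈ 16830 × 9.03/100 ≈ 1520.
Year 1997: gap = -2.1 × (8.36 - 5.95) = -5.061%, loss ≈ 16830 × 5.061/100 ≈ 852.
Year 1998: gap = -2.1 × (8.38 - 5.95) = -5.103%, loss ≈ 16830 × 5.103/100 ≈ 859.
Total lost output = 491 + 1520 + 852 + 859 = 3722 billion.

$3,722 billion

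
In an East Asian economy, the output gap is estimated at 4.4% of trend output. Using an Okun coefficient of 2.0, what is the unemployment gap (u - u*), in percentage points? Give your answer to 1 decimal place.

-2.2 percentage points

Okun's law: output gap = -β × (u - u*), so u - u* = -(output gap)/β.
u - u* = -(4.4)/2.0 = -2.2 percentage points.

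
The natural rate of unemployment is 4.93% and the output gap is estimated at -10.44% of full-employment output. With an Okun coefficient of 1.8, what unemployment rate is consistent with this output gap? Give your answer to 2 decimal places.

10.73%

From Okun's law, u - u* = -(output gap)/β = -(-10.44)/1.8 = 5.8 points.
So u = 4.93 + 5.8 = 10.73%.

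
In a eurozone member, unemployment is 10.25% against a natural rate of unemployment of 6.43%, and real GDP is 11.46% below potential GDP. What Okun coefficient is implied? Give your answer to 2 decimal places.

β ≈ 3.00

Okun's law: output gap = -β × (u - u*).
-11.46 = -β × (10.25 - 6.43) = -β × 3.82, so β = 11.46/3.82 = 3.00.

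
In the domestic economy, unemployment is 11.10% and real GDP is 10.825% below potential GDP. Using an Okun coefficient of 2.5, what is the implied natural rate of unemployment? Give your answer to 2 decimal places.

From Okun's law, u - u* = -(output gap)/β = -(-10.825)/2.5 = 4.33 points.
So u* = 11.1 - 4.33 = 6.77%.

6.77%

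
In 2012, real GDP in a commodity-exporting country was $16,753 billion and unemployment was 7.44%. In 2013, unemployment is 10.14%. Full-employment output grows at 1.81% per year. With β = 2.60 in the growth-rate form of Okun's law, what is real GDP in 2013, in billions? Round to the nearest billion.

Δu = 10.14 - 7.44 = 2.7 points.
Okun's law (growth form): g_Y = g_Y* - β × Δu = 1.81 - 2.60 × (2.70) = 1.81 - 7.02 = -5.21%.
Real GDP in the next year = 16753 × (1 - 5.21/100) = 16753 × 0.9479 ≈ 15880 billion.

$15,880 billion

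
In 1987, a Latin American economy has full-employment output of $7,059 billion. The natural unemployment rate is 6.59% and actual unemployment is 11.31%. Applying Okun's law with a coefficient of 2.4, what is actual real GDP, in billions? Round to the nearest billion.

Unemployment gap = 11.31 - 6.59 = 4.72 points, so the output gap is -2.4 × 4.72 = -11.328%.
Actual GDP = 7059 × (1 - 11.328/100) = 7059 × 0.88672 ≈ 6259 billion.

$6,259 billion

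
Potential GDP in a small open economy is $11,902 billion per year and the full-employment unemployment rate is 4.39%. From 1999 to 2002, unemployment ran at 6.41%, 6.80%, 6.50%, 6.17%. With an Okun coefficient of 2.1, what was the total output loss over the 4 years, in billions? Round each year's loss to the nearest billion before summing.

Year 1999: gap = -2.1 × (6.41 - 4.39) = -4.242%, loss ≈ 11902 × 4.242/100 ≈ 505.
Year 2000: gap = -2.1 × (6.8 - 4.39) = -5.061%, loss ≈ 11902 × 5.061/100 ≈ 602.
Year 2001: gap = -2.1 × (6.5 - 4.39) = -4.431%, loss ≈ 11902 × 4.431/100 ≈ 527.
Year 2002: gap = -2.1 × (6.17 - 4.39) = -3.738%, loss ≈ 11902 × 3.738/100 ≈ 445.
Total lost output = 505 + 602 + 527 + 445 = 2079 billion.

$2,079 billion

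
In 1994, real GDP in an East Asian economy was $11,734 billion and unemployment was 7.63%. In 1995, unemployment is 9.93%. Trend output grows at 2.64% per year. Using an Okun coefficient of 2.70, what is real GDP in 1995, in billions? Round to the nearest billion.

$11,315 billion

Δu = 9.93 - 7.63 = 2.3 points.
Okun's law (growth form): g_Y = g_Y* - β × Δu = 2.64 - 2.70 × (2.30) = 2.64 - 6.21 = -3.57%.
Real GDP in the next year = 11734 × (1 - 3.57/100) = 11734 × 0.9643 ≈ 11315 billion.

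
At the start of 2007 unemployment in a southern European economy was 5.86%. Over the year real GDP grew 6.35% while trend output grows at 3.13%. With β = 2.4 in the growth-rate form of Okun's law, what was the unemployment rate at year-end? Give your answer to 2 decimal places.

4.52%

Growth-rate Okun's law: g_Y = g_Y* - β × Δu, so Δu = (g_Y* - g_Y)/β.
Δu = (3.13 - 6.35)/2.4 = -3.22/2.4 = -1.34 percentage points.
Year-end unemployment = 5.86 - 1.34 = 4.52%.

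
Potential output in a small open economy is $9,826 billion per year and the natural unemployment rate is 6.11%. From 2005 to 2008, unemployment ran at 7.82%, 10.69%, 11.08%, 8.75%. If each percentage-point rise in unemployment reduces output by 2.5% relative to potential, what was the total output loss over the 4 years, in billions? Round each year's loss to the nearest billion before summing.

Year 2005: gap = -2.5 × (7.82 - 6.11) = -4.275%, loss ≈ 9826 × 4.275/100 ≈ 420.
Year 2006: gap = -2.5 × (10.69 - 6.11) = -11.45%, loss ≈ 9826 × 11.45/100 ≈ 1125.
Year 2007: gap = -2.5 × (11.08 - 6.11) = -12.425%, loss ≈ 9826 × 12.425/100 ≈ 1221.
Year 2008: gap = -2.5 × (8.75 - 6.11) = -6.6%, loss ≈ 9826 × 6.6/100 ≈ 649.
Total lost output = 420 + 1125 + 1221 + 649 = 3415 billion.

$3,415 billion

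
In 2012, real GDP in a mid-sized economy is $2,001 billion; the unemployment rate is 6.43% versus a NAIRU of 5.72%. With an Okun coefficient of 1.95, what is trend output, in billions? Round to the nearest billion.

$2,029 billion

Unemployment gap = 6.43 - 5.72 = 0.71 points, so output gap = -1.95 × 0.71 = -1.3845%.
Since Y = Y* × (1 + gap/100), Y* = 2001/0.986155 ≈ 2029 billion.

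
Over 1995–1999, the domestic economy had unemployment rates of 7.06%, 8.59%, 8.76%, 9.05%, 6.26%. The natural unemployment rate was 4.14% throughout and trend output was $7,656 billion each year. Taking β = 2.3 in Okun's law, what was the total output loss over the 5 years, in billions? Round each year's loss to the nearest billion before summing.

Year 1995: gap = -2.3 × (7.06 - 4.14) = -6.716%, loss ≈ 7656 × 6.716/100 ≈ 514.
Year 1996: gap = -2.3 × (8.59 - 4.14) = -10.235%, loss ≈ 7656 × 10.235/100 ≈ 784.
Year 1997: gap = -2.3 × (8.76 - 4.14) = -10.626%, loss ≈ 7656 × 10.626/100 ≈ 814.
Year 1998: gap = -2.3 × (9.05 - 4.14) = -11.293%, loss ≈ 7656 × 11.293/100 ≈ 865.
Year 1999: gap = -2.3 × (6.26 - 4.14) = -4.876%, loss ≈ 7656 × 4.876/100 ≈ 373.
Total lost output = 514 + 784 + 814 + 865 + 373 = 3350 billion.

$3,350 billion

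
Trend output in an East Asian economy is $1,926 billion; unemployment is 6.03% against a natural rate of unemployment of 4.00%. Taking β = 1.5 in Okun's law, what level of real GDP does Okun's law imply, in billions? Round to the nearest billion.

$1,867 billion

Unemployment gap = 6.03 - 4 = 2.03 points, so the output gap is -1.5 × 2.03 = -3.045%.
Actual GDP = 1926 × (1 - 3.045/100) = 1926 × 0.96955 ≈ 1867 billion.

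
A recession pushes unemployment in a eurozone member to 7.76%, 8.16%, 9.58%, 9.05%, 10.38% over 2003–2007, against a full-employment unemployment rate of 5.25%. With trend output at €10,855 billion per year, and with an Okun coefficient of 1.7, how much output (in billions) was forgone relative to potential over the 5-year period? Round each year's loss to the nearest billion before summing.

€3,447 billion

Year 2003: gap = -1.7 × (7.76 - 5.25) = -4.267%, loss ≈ 10855 × 4.267/100 ≈ 463.
Year 2004: gap = -1.7 × (8.16 - 5.25) = -4.947%, loss ≈ 10855 × 4.947/100 ≈ 537.
Year 2005: gap = -1.7 × (9.58 - 5.25) = -7.361%, loss ≈ 10855 × 7.361/100 ≈ 799.
Year 2006: gap = -1.7 × (9.05 - 5.25) = -6.46%, loss ≈ 10855 × 6.46/100 ≈ 701.
Year 2007: gap = -1.7 × (10.38 - 5.25) = -8.721%, loss ≈ 10855 × 8.721/100 ≈ 947.
Total lost output = 463 + 537 + 799 + 701 + 947 = 3447 billion.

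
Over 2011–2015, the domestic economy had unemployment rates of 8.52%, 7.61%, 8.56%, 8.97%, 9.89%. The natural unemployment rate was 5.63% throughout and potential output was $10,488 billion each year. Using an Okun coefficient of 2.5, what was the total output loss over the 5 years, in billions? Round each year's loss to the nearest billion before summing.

$4,038 billion

Year 2011: gap = -2.5 × (8.52 - 5.63) = -7.225%, loss ≈ 10488 × 7.225/100 ≈ 758.
Year 2012: gap = -2.5 × (7.61 - 5.63) = -4.95%, loss ≈ 10488 × 4.95/100 ≈ 519.
Year 2013: gap = -2.5 × (8.56 - 5.63) = -7.325%, loss ≈ 10488 × 7.325/100 ≈ 768.
Year 2014: gap = -2.5 × (8.97 - 5.63) = -8.35%, loss ≈ 10488 × 8.35/100 ≈ 876.
Year 2015: gap = -2.5 × (9.89 - 5.63) = -10.65%, loss ≈ 10488 × 10.65/100 ≈ 1117.
Total lost output = 758 + 519 + 768 + 876 + 1117 = 4038 billion.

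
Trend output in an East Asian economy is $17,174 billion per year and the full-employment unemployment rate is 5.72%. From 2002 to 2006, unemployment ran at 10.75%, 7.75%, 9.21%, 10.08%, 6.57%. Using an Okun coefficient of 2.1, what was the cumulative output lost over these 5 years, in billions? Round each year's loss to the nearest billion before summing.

$5,684 billion

Year 2002: gap = -2.1 × (10.75 - 5.72) = -10.563%, loss ≈ 17174 × 10.563/100 ≈ 1814.
Year 2003: gap = -2.1 × (7.75 - 5.72) = -4.263%, loss ≈ 17174 × 4.263/100 ≈ 732.
Year 2004: gap = -2.1 × (9.21 - 5.72) = -7.329%, loss ≈ 17174 × 7.329/100 ≈ 1259.
Year 2005: gap = -2.1 × (10.08 - 5.72) = -9.156%, loss ≈ 17174 × 9.156/100 ≈ 1572.
Year 2006: gap = -2.1 × (6.57 - 5.72) = -1.785%, loss ≈ 17174 × 1.785/100 ≈ 307.
Total lost output = 1814 + 732 + 1259 + 1572 + 307 = 5684 billion.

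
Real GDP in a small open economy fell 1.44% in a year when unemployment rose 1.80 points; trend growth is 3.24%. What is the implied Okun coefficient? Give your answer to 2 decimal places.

Growth form: g_Y = g_Y* - β × Δu, so β = (g_Y* - g_Y)/Δu.
β = (3.24 + 1.44)/1.80 = 4.68/1.80 = 2.60.

β ≈ 2.60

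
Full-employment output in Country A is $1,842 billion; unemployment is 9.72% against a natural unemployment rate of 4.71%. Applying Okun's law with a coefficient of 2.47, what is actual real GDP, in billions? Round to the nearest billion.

$1,614 billion

Unemployment gap = 9.72 - 4.71 = 5.01 points, so the output gap is -2.47 × 5.01 = -12.3747%.
Actual GDP = 1842 × (1 - 12.3747/100) = 1842 × 0.876253 ≈ 1614 billion.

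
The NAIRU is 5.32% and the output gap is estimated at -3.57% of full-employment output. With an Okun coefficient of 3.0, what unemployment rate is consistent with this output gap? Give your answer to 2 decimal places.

From Okun's law, u - u* = -(output gap)/β = -(-3.57)/3.0 = 1.19 points.
So u = 5.32 + 1.19 = 6.51%.

6.51%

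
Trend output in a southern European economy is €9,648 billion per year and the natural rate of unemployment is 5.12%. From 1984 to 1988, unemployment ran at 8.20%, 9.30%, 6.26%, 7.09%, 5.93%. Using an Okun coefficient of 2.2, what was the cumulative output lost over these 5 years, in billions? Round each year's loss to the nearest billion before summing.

€2,373 billion

Year 1984: gap = -2.2 × (8.2 - 5.12) = -6.776%, loss ≈ 9648 × 6.776/100 ≈ 654.
Year 1985: gap = -2.2 × (9.3 - 5.12) = -9.196%, loss ≈ 9648 × 9.196/100 ≈ 887.
Year 1986: gap = -2.2 × (6.26 - 5.12) = -2.508%, loss ≈ 9648 × 2.508/100 ≈ 242.
Year 1987: gap = -2.2 × (7.09 - 5.12) = -4.334%, loss ≈ 9648 × 4.334/100 ≈ 418.
Year 1988: gap = -2.2 × (5.93 - 5.12) = -1.782%, loss ≈ 9648 × 1.782/100 ≈ 172.
Total lost output = 654 + 887 + 242 + 418 + 172 = 2373 billion.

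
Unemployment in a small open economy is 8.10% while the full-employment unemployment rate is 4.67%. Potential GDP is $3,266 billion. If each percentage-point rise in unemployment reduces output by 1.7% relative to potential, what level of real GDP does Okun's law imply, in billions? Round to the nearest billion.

$3,076 billion

Unemployment gap = 8.1 - 4.67 = 3.43 points, so the output gap is -1.7 × 3.43 = -5.831%.
Actual GDP = 3266 × (1 - 5.831/100) = 3266 × 0.94169 ≈ 3076 billion.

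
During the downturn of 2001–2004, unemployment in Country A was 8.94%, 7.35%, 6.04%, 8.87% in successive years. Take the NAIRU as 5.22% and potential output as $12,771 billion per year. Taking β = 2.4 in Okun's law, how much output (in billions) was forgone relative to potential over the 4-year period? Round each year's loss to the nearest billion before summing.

Year 2001: gap = -2.4 × (8.94 - 5.22) = -8.928%, loss ≈ 12771 × 8.928/100 ≈ 1140.
Year 2002: gap = -2.4 × (7.35 - 5.22) = -5.112%, loss ≈ 12771 × 5.112/100 ≈ 653.
Year 2003: gap = -2.4 × (6.04 - 5.22) = -1.968%, loss ≈ 12771 × 1.968/100 ≈ 251.
Year 2004: gap = -2.4 × (8.87 - 5.22) = -8.76%, loss ≈ 12771 × 8.76/100 ≈ 1119.
Total lost output = 1140 + 653 + 251 + 1119 = 3163 billion.

$3,163 billion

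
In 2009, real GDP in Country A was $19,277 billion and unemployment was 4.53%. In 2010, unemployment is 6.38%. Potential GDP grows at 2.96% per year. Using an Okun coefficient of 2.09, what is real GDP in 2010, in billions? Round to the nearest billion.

Δu = 6.38 - 4.53 = 1.85 points.
Okun's law (growth form): g_Y = g_Y* - β × Δu = 2.96 - 2.09 × (1.85) = 2.96 - 3.8665 = -0.9065%.
Real GDP in the next year = 19277 × (1 - 0.9065/100) = 19277 × 0.990935 ≈ 19102 billion.

$19,102 billion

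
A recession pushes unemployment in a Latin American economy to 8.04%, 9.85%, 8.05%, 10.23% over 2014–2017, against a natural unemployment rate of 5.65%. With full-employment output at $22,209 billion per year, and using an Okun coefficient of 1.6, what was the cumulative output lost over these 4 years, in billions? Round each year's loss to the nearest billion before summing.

Year 2014: gap = -1.6 × (8.04 - 5.65) = -3.824%, loss ≈ 22209 × 3.824/100 ≈ 849.
Year 2015: gap = -1.6 × (9.85 - 5.65) = -6.72%, loss ≈ 22209 × 6.72/100 ≈ 1492.
Year 2016: gap = -1.6 × (8.05 - 5.65) = -3.84%, loss ≈ 22209 × 3.84/100 ≈ 853.
Year 2017: gap = -1.6 × (10.23 - 5.65) = -7.328%, loss ≈ 22209 × 7.328/100 ≈ 1627.
Total lost output = 849 + 1492 + 853 + 1627 = 4821 billion.

$4,821 billion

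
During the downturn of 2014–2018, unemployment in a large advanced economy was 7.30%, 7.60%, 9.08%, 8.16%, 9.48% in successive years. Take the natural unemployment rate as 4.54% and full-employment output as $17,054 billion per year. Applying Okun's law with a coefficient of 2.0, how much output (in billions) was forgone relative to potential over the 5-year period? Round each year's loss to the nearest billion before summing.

$6,454 billion

Year 2014: gap = -2.0 × (7.3 - 4.54) = -5.52%, loss ≈ 17054 × 5.52/100 ≈ 941.
Year 2015: gap = -2.0 × (7.6 - 4.54) = -6.12%, loss ≈ 17054 × 6.12/100 ≈ 1044.
Year 2016: gap = -2.0 × (9.08 - 4.54) = -9.08%, loss ≈ 17054 × 9.08/100 ≈ 1549.
Year 2017: gap = -2.0 × (8.16 - 4.54) = -7.24%, loss ≈ 17054 × 7.24/100 ≈ 1235.
Year 2018: gap = -2.0 × (9.48 - 4.54) = -9.88%, loss ≈ 17054 × 9.88/100 ≈ 1685.
Total lost output = 941 + 1044 + 1549 + 1235 + 1685 = 6454 billion.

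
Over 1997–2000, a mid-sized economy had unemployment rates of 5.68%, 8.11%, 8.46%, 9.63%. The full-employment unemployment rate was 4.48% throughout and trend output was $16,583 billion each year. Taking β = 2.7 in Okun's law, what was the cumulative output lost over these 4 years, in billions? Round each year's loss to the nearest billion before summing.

Year 1997: gap = -2.7 × (5.68 - 4.48) = -3.24%, loss ≈ 16583 × 3.24/100 ≈ 537.
Year 1998: gap = -2.7 × (8.11 - 4.48) = -9.801%, loss ≈ 16583 × 9.801/100 ≈ 1625.
Year 1999: gap = -2.7 × (8.46 - 4.48) = -10.746%, loss ≈ 16583 × 10.746/100 ≈ 1782.
Year 2000: gap = -2.7 × (9.63 - 4.48) = -13.905%, loss ≈ 16583 × 13.905/100 ≈ 2306.
Total lost output = 537 + 1625 + 1782 + 2306 = 6250 billion.

$6,250 billion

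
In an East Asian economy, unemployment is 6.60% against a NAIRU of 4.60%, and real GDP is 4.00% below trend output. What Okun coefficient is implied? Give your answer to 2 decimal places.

β ≈ 2.00

Okun's law: output gap = -β × (u - u*).
-4.00 = -β × (6.6 - 4.6) = -β × 2, so β = 4/2 = 2.00.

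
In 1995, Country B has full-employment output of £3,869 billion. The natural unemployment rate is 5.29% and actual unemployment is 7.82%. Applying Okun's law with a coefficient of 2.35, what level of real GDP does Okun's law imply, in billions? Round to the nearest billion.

£3,639 billion

Unemployment gap = 7.82 - 5.29 = 2.53 points, so the output gap is -2.35 × 2.53 = -5.9455%.
Actual GDP = 3869 × (1 - 5.9455/100) = 3869 × 0.940545 ≈ 3639 billion.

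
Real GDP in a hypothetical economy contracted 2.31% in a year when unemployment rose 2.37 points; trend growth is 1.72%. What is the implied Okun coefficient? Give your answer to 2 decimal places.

Growth form: g_Y = g_Y* - β × Δu, so β = (g_Y* - g_Y)/Δu.
β = (1.72 + 2.31)/2.37 = 4.03/2.37 = 1.70.

β ≈ 1.70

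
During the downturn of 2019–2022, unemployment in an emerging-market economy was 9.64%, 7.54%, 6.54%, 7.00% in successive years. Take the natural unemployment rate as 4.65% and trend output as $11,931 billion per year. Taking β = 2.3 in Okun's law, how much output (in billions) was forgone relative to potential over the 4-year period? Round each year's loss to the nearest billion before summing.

Year 2019: gap = -2.3 × (9.64 - 4.65) = -11.477%, loss ≈ 11931 × 11.477/100 ≈ 1369.
Year 2020: gap = -2.3 × (7.54 - 4.65) = -6.647%, loss ≈ 11931 × 6.647/100 ≈ 793.
Year 2021: gap = -2.3 × (6.54 - 4.65) = -4.347%, loss ≈ 11931 × 4.347/100 ≈ 519.
Year 2022: gap = -2.3 × (7 - 4.65) = -5.405%, loss ≈ 11931 × 5.405/100 ≈ 645.
Total lost output = 1369 + 793 + 519 + 645 = 3326 billion.

$3,326 billion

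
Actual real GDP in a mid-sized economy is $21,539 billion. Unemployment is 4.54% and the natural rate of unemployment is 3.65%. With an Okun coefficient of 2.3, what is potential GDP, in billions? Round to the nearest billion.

Unemployment gap = 4.54 - 3.65 = 0.89 points, so output gap = -2.3 × 0.89 = -2.047%.
Since Y = Y* × (1 + gap/100), Y* = 21539/0.97953 ≈ 21989 billion.

$21,989 billion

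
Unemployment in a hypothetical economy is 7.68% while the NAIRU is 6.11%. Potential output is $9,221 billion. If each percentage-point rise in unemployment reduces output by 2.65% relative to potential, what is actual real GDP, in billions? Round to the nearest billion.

$8,837 billion

Unemployment gap = 7.68 - 6.11 = 1.57 points, so the output gap is -2.65 × 1.57 = -4.1605%.
Actual GDP = 9221 × (1 - 4.1605/100) = 9221 × 0.958395 ≈ 8837 billion.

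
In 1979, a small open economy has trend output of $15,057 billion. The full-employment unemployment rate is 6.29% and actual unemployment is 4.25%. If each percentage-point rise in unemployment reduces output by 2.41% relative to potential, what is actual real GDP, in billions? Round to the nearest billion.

$15,797 billion

Unemployment gap = 4.25 - 6.29 = -2.04 points, so the output gap is -2.41 × (-2.04) = 4.9164%.
Actual GDP = 15057 × (1 + 4.9164/100) = 15057 × 1.049164 ≈ 15797 billion.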